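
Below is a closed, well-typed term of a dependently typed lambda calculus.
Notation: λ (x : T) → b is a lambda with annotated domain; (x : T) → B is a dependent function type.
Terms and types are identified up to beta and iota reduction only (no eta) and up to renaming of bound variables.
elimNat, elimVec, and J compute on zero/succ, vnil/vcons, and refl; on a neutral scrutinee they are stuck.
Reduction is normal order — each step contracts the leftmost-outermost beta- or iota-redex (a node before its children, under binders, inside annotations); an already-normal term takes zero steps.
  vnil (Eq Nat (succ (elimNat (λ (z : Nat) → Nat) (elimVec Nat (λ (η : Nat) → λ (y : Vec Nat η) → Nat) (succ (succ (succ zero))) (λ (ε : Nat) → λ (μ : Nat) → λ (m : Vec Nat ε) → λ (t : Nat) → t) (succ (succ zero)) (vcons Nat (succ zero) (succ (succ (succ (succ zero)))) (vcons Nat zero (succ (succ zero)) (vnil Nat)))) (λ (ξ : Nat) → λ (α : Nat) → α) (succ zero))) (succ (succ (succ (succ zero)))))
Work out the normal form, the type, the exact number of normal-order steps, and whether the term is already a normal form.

normal form:
  vnil (Eq Nat (succ (succ (succ (succ zero)))) (succ (succ (succ (succ zero)))))
type:
  Vec (Eq Nat (succ (succ (succ (succ zero)))) (succ (succ (succ (succ zero))))) zero
reduction steps (normal order): 15
started in normal form: no
first contracted redex: an elimNat iota-redex


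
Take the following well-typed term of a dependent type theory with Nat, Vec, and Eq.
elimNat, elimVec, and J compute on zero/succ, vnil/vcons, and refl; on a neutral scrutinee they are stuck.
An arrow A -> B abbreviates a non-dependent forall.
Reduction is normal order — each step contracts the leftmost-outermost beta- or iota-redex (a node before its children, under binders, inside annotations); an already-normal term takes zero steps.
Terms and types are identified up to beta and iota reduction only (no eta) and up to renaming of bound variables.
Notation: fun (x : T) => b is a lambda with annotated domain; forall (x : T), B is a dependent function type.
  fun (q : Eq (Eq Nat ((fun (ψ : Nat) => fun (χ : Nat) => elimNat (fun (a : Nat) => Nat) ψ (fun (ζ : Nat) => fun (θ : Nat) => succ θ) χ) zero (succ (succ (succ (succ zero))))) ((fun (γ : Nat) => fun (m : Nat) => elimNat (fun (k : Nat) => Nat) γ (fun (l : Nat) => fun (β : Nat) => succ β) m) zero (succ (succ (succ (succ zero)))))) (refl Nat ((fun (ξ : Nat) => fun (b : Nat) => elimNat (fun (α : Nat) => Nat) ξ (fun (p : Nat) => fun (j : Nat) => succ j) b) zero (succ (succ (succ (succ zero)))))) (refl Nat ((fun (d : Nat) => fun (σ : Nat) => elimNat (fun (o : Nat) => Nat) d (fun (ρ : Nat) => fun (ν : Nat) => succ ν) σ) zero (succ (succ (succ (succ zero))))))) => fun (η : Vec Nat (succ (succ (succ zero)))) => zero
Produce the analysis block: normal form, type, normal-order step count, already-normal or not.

resulting normal form:
  fun (q : Eq (Eq Nat (succ (succ (succ (succ zero)))) (succ (succ (succ (succ zero))))) (refl Nat (succ (succ (succ (succ zero))))) (refl Nat (succ (succ (succ (succ zero)))))) => fun (ψ : Vec Nat (succ (succ (succ zero)))) => zero
inferred type:
  Eq (Eq Nat (succ (succ (succ (succ zero)))) (succ (succ (succ (succ zero))))) (refl Nat (succ (succ (succ (succ zero))))) (refl Nat (succ (succ (succ (succ zero))))) -> Vec Nat (succ (succ (succ zero))) -> Nat
steps to reach normal form (normal order): 60
started in normal form: no
first redex: a beta-redex


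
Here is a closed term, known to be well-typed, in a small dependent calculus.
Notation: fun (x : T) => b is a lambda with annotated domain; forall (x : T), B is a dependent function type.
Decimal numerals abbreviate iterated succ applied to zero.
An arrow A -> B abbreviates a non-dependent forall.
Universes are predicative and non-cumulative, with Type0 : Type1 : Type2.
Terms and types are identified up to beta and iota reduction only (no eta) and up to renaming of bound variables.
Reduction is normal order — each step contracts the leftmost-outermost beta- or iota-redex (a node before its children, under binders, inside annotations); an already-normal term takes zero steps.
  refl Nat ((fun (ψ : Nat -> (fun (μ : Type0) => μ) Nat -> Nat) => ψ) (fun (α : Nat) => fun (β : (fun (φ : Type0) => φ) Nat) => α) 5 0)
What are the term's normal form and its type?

resulting normal form:
  refl Nat 5
the term's type:
  Eq Nat 5 5
observation: reduction starts at a beta-redex, and 3 normal-order steps reach the normal form.


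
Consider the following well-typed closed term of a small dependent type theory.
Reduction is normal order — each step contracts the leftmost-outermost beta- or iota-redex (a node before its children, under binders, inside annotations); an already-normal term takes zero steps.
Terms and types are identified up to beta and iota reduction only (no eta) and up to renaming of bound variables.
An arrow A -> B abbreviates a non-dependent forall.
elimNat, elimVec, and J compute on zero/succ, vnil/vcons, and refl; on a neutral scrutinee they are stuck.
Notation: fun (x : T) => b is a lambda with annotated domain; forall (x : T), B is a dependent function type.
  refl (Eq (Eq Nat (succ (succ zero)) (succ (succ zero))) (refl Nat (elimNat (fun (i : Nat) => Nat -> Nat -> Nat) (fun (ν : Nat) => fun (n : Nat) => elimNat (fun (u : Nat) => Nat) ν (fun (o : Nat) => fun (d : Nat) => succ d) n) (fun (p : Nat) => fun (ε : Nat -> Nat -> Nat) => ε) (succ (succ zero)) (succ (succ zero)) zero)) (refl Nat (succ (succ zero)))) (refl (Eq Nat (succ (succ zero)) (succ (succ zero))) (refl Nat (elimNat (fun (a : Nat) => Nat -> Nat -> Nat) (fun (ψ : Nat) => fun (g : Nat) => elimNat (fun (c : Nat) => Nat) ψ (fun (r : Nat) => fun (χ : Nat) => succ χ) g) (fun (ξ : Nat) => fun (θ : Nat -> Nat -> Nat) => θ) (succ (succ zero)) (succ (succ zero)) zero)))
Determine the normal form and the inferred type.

normal form:
  refl (Eq (Eq Nat (succ (succ zero)) (succ (succ zero))) (refl Nat (succ (succ zero))) (refl Nat (succ (succ zero)))) (refl (Eq Nat (succ (succ zero)) (succ (succ zero))) (refl Nat (succ (succ zero))))
inferred type:
  Eq (Eq (Eq Nat (succ (succ zero)) (succ (succ zero))) (refl Nat (succ (succ zero))) (refl Nat (succ (succ zero)))) (refl (Eq Nat (succ (succ zero)) (succ (succ zero))) (refl Nat (succ (succ zero)))) (refl (Eq Nat (succ (succ zero)) (succ (succ zero))) (refl Nat (succ (succ zero))))
observation: the leftmost-outermost redex is an elimNat iota-redex, and normalization takes 20 steps.


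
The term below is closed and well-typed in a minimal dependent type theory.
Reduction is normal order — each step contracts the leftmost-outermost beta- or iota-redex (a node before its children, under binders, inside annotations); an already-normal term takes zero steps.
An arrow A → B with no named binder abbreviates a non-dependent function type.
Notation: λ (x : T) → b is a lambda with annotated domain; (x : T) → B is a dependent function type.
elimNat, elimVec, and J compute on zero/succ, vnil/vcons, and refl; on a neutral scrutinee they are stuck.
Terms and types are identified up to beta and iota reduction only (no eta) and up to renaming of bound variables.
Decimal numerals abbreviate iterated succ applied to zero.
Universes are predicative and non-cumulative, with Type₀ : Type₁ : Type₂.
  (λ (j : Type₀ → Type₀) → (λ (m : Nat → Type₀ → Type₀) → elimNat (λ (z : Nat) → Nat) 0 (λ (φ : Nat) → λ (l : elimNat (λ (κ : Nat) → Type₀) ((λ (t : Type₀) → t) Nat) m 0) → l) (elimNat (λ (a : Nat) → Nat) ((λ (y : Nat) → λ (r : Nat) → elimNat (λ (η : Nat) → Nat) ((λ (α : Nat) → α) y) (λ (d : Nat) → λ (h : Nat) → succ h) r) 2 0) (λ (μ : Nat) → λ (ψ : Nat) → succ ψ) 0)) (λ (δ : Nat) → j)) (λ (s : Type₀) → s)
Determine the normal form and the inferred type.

resulting normal form:
  0
type:
  Nat
observation: the term reaches its normal form after 16 normal-order steps.


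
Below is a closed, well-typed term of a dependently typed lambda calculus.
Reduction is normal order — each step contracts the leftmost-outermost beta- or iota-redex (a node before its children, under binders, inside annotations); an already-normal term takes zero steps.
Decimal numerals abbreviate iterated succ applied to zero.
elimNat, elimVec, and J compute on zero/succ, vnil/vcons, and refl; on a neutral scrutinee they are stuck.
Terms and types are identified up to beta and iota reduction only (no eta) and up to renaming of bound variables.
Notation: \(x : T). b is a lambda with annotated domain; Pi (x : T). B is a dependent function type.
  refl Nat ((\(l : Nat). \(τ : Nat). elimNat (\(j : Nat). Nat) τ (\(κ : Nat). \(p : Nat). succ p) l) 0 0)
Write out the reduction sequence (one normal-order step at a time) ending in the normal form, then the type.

reduction (normal order):
  refl Nat ((\(l : Nat). \(τ : Nat). elimNat (\(j : Nat). Nat) τ (\(κ : Nat). \(p : Nat). succ p) l) 0 0)
  ~> refl Nat ((\(l : Nat). elimNat (\(τ : Nat). Nat) l (\(j : Nat). \(κ : Nat). succ κ) 0) 0)
  ~> refl Nat (elimNat (\(l : Nat). Nat) 0 (\(τ : Nat). \(j : Nat). succ j) 0)
  ~> refl Nat 0
inferred type:
  Eq Nat 0 0


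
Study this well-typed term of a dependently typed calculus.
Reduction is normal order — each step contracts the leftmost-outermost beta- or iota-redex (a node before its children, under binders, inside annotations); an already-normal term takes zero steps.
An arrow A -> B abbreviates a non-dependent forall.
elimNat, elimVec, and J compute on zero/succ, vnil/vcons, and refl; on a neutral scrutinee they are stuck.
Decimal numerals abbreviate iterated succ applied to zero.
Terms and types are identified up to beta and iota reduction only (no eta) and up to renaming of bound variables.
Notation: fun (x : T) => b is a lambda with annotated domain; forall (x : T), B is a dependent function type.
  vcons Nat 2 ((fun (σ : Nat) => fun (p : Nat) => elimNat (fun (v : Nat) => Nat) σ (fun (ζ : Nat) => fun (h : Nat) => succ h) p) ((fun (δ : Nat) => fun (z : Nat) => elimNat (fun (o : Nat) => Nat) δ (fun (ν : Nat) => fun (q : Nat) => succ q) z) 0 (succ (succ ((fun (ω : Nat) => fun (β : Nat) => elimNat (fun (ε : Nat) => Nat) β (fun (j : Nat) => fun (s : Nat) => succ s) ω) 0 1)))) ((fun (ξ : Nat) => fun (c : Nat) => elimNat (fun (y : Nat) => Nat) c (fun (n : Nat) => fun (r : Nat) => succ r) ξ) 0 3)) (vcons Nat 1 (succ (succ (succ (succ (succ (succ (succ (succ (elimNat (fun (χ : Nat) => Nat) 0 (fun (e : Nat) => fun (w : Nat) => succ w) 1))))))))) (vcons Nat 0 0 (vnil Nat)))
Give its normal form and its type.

normal form:
  vcons Nat 2 6 (vcons Nat 1 9 (vcons Nat 0 0 (vnil Nat)))
inferred type:
  Vec Nat 3


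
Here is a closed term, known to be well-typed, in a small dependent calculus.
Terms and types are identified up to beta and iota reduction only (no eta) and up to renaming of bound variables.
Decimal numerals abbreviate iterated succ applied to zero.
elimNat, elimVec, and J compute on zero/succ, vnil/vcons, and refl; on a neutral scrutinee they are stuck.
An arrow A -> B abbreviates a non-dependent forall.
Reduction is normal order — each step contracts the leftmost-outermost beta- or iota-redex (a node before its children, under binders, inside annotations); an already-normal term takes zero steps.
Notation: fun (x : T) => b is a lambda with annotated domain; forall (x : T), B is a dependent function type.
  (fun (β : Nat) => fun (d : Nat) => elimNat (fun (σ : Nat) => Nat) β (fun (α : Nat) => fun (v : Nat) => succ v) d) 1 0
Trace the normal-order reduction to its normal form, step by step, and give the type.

normal-order reduction sequence:
  (fun (β : Nat) => fun (d : Nat) => elimNat (fun (σ : Nat) => Nat) β (fun (α : Nat) => fun (v : Nat) => succ v) d) 1 0
  ~> (fun (β : Nat) => elimNat (fun (d : Nat) => Nat) 1 (fun (σ : Nat) => fun (α : Nat) => succ α) β) 0
  ~> elimNat (fun (β : Nat) => Nat) 1 (fun (d : Nat) => fun (σ : Nat) => succ σ) 0
  ~> 1
the term's type:
  Nat


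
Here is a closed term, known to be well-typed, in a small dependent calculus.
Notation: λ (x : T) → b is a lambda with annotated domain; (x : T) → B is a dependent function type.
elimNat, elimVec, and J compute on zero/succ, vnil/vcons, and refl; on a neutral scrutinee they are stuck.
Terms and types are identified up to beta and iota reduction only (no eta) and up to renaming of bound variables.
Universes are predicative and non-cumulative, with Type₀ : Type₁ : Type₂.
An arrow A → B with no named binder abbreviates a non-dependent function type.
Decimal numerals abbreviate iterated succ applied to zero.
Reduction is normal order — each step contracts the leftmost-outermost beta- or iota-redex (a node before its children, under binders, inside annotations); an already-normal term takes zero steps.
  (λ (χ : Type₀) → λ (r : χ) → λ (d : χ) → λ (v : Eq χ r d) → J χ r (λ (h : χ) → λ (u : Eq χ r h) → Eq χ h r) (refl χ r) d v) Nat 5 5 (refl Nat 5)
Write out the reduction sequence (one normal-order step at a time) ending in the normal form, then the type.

normal-order reduction:
  (λ (χ : Type₀) → λ (r : χ) → λ (d : χ) → λ (v : Eq χ r d) → J χ r (λ (h : χ) → λ (u : Eq χ r h) → Eq χ h r) (refl χ r) d v) Nat 5 5 (refl Nat 5)
  ~> (λ (χ : Nat) → λ (r : Nat) → λ (d : Eq Nat χ r) → J Nat χ (λ (v : Nat) → λ (h : Eq Nat χ v) → Eq Nat v χ) (refl Nat χ) r d) 5 5 (refl Nat 5)
  ~> (λ (χ : Nat) → λ (r : Eq Nat 5 χ) → J Nat 5 (λ (d : Nat) → λ (v : Eq Nat 5 d) → Eq Nat d 5) (refl Nat 5) χ r) 5 (refl Nat 5)
  ~> (λ (χ : Eq Nat 5 5) → J Nat 5 (λ (r : Nat) → λ (d : Eq Nat 5 r) → Eq Nat r 5) (refl Nat 5) 5 χ) (refl Nat 5)
  ~> J Nat 5 (λ (χ : Nat) → λ (r : Eq Nat 5 χ) → Eq Nat χ 5) (refl Nat 5) 5 (refl Nat 5)
  ~> refl Nat 5
type:
  Eq Nat 5 5


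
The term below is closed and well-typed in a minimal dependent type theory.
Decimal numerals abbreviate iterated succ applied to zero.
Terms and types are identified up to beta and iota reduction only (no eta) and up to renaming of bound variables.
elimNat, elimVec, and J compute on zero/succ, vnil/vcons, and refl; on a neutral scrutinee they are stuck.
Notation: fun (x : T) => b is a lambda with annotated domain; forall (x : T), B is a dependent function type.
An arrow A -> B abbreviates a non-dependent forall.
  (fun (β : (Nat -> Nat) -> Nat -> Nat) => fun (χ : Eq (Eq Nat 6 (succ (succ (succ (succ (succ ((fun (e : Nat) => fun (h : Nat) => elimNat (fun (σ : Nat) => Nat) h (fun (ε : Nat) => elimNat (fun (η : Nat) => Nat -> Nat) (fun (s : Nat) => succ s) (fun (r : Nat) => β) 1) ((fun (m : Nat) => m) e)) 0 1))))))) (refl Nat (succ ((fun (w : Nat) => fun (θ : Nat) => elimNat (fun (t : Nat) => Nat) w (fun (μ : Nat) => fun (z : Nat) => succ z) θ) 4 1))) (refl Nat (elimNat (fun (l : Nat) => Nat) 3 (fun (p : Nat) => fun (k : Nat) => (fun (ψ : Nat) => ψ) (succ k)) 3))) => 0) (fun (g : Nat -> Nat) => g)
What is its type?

inferred type:
  Eq (Eq Nat 6 6) (refl Nat 6) (refl Nat 6) -> Nat


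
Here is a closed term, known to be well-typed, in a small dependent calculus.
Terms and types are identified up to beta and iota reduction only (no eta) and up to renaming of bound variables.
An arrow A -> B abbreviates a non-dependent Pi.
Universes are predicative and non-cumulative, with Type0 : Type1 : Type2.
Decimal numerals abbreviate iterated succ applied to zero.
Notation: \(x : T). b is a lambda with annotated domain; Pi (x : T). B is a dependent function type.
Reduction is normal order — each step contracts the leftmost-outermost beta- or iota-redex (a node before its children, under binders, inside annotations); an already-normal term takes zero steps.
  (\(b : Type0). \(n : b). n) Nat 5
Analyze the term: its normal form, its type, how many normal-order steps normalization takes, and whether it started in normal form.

normal form:
  5
type:
  Nat
steps to reach normal form (normal order): 2
term was already normal: no
first redex: a beta-redex


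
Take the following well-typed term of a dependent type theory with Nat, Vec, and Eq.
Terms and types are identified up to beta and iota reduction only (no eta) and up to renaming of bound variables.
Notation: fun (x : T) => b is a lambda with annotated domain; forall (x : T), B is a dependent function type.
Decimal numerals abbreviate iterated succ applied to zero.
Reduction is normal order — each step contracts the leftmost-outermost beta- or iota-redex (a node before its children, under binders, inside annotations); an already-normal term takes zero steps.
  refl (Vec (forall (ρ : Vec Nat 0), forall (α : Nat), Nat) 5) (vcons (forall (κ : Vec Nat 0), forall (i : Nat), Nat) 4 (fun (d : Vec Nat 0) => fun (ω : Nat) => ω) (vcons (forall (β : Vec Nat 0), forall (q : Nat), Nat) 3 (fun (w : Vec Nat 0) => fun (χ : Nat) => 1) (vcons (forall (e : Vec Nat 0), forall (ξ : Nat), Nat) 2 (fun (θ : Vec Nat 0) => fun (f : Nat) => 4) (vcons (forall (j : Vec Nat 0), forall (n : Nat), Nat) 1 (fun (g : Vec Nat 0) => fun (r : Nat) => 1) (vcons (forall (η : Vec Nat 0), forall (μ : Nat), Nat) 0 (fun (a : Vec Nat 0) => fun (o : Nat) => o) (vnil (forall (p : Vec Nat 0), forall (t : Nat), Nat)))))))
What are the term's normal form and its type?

resulting normal form:
  refl (Vec (forall (ρ : Vec Nat 0), forall (α : Nat), Nat) 5) (vcons (forall (κ : Vec Nat 0), forall (i : Nat), Nat) 4 (fun (d : Vec Nat 0) => fun (ω : Nat) => ω) (vcons (forall (β : Vec Nat 0), forall (q : Nat), Nat) 3 (fun (w : Vec Nat 0) => fun (χ : Nat) => 1) (vcons (forall (e : Vec Nat 0), forall (ξ : Nat), Nat) 2 (fun (θ : Vec Nat 0) => fun (f : Nat) => 4) (vcons (forall (j : Vec Nat 0), forall (n : Nat), Nat) 1 (fun (g : Vec Nat 0) => fun (r : Nat) => 1) (vcons (forall (η : Vec Nat 0), forall (μ : Nat), Nat) 0 (fun (a : Vec Nat 0) => fun (o : Nat) => o) (vnil (forall (p : Vec Nat 0), forall (t : Nat), Nat)))))))
inferred type:
  Eq (Vec (forall (ρ : Vec Nat 0), forall (α : Nat), Nat) 5) (vcons (forall (κ : Vec Nat 0), forall (i : Nat), Nat) 4 (fun (d : Vec Nat 0) => fun (ω : Nat) => ω) (vcons (forall (β : Vec Nat 0), forall (q : Nat), Nat) 3 (fun (w : Vec Nat 0) => fun (χ : Nat) => 1) (vcons (forall (e : Vec Nat 0), forall (ξ : Nat), Nat) 2 (fun (θ : Vec Nat 0) => fun (f : Nat) => 4) (vcons (forall (j : Vec Nat 0), forall (n : Nat), Nat) 1 (fun (g : Vec Nat 0) => fun (r : Nat) => 1) (vcons (forall (η : Vec Nat 0), forall (μ : Nat), Nat) 0 (fun (a : Vec Nat 0) => fun (o : Nat) => o) (vnil (forall (p : Vec Nat 0), forall (t : Nat), Nat))))))) (vcons (forall (φ : Vec Nat 0), forall (ζ : Nat), Nat) 4 (fun (ψ : Vec Nat 0) => fun (u : Nat) => u) (vcons (forall (σ : Vec Nat 0), forall (v : Nat), Nat) 3 (fun (s : Vec Nat 0) => fun (ν : Nat) => 1) (vcons (forall (γ : Vec Nat 0), forall (b : Nat), Nat) 2 (fun (τ : Vec Nat 0) => fun (y : Nat) => 4) (vcons (forall (x : Vec Nat 0), forall (k : Nat), Nat) 1 (fun (l : Vec Nat 0) => fun (c : Nat) => 1) (vcons (forall (h : Vec Nat 0), forall (ε : Nat), Nat) 0 (fun (δ : Vec Nat 0) => fun (m : Nat) => m) (vnil (forall (z : Vec Nat 0), forall (x1 : Nat), Nat)))))))


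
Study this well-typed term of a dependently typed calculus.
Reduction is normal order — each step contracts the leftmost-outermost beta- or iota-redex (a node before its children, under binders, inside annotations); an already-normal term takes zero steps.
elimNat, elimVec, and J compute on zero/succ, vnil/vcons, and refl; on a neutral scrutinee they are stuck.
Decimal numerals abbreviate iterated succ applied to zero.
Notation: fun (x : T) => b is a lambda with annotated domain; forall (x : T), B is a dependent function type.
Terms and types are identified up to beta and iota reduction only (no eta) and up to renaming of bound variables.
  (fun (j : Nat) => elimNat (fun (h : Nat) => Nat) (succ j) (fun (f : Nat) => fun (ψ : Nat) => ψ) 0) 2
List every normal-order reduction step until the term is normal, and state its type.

normal-order reduction:
  (fun (j : Nat) => elimNat (fun (h : Nat) => Nat) (succ j) (fun (f : Nat) => fun (ψ : Nat) => ψ) 0) 2
  ~> elimNat (fun (j : Nat) => Nat) 3 (fun (h : Nat) => fun (f : Nat) => f) 0
  ~> 3
type:
  Nat


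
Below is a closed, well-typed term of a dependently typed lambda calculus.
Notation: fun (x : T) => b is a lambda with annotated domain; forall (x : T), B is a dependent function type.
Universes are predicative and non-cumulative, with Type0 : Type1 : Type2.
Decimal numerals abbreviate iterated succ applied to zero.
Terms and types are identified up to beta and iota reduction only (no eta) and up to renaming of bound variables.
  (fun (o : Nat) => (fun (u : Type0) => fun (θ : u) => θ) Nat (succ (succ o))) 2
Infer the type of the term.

inferred type:
  Nat


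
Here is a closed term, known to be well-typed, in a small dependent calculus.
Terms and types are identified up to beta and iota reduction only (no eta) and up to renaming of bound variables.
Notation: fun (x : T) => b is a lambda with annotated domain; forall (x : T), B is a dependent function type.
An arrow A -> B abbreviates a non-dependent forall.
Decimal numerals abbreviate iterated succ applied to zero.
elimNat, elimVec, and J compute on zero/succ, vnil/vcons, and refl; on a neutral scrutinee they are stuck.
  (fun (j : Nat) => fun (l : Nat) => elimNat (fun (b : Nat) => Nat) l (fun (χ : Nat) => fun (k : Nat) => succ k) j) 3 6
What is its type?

type:
  Nat


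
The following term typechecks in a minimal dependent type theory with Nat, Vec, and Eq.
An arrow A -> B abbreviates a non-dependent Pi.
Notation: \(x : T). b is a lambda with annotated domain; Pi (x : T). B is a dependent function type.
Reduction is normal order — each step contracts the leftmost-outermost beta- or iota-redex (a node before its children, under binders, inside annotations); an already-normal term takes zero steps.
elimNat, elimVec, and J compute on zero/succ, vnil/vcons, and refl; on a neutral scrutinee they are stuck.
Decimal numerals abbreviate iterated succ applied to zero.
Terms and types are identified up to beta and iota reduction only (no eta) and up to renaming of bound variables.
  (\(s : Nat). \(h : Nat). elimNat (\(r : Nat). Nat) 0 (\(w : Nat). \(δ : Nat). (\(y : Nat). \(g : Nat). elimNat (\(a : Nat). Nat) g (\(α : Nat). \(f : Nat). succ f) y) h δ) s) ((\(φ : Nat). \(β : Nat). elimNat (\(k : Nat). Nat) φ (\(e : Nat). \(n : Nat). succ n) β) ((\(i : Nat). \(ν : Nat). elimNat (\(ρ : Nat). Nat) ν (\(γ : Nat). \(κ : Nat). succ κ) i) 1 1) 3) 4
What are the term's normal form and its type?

reduced normal form:
  20
inferred type:
  Nat


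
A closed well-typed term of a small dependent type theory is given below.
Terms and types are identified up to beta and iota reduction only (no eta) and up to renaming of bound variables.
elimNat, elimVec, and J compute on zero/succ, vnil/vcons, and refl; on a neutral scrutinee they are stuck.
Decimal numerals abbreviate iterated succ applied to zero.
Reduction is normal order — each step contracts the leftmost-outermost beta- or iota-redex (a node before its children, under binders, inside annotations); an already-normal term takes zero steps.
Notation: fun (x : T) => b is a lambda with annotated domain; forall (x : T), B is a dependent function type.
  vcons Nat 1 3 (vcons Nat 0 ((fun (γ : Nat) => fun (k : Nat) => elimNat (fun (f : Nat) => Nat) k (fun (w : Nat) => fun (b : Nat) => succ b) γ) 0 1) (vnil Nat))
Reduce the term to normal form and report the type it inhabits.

resulting normal form:
  vcons Nat 1 3 (vcons Nat 0 1 (vnil Nat))
inferred type:
  Vec Nat 2
observation: the term reaches its normal form after 3 normal-order steps.


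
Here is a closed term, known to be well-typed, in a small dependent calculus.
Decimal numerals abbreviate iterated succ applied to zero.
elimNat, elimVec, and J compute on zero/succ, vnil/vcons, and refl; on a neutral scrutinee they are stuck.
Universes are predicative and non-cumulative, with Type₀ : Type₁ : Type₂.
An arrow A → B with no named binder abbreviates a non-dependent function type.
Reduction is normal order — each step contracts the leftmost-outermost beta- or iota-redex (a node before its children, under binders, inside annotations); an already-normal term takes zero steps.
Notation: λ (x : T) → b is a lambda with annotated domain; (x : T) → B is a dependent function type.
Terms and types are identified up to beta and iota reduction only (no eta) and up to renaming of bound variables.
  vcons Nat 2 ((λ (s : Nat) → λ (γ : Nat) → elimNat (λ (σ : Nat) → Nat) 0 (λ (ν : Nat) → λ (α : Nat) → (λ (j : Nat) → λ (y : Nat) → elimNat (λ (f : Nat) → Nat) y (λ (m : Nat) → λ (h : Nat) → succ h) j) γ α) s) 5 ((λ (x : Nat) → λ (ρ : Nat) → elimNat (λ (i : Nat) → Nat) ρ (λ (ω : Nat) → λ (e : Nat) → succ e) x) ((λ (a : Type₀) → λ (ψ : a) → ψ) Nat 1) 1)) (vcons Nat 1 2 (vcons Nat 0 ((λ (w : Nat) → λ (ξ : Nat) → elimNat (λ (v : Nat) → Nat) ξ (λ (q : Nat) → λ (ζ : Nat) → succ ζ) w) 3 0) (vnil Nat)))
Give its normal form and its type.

resulting normal form:
  vcons Nat 2 10 (vcons Nat 1 2 (vcons Nat 0 3 (vnil Nat)))
type:
  Vec Nat 3
observation: contracting a beta-redex first, the term normalizes in 115 steps.


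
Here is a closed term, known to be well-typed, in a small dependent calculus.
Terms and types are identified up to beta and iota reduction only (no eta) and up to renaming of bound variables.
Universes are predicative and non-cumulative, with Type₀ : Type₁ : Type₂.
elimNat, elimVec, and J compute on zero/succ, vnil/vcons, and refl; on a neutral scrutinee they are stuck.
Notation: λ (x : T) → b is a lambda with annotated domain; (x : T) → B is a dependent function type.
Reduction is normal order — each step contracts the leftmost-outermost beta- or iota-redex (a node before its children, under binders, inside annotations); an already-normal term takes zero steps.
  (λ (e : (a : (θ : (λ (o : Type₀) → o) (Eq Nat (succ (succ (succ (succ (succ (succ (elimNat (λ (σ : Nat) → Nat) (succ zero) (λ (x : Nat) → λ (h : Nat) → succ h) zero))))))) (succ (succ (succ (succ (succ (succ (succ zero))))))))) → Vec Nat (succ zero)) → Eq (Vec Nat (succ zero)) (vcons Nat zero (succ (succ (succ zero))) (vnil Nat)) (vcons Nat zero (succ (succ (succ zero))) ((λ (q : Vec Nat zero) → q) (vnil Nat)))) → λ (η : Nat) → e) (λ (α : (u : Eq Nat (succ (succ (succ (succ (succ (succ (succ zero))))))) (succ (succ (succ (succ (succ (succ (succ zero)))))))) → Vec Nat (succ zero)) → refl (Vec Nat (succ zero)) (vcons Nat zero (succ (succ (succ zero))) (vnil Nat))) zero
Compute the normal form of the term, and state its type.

reduced normal form:
  λ (e : (a : Eq Nat (succ (succ (succ (succ (succ (succ (succ zero))))))) (succ (succ (succ (succ (succ (succ (succ zero)))))))) → Vec Nat (succ zero)) → refl (Vec Nat (succ zero)) (vcons Nat zero (succ (succ (succ zero))) (vnil Nat))
the term's type:
  (e : (a : Eq Nat (succ (succ (succ (succ (succ (succ (succ zero))))))) (succ (succ (succ (succ (succ (succ (succ zero)))))))) → Vec Nat (succ zero)) → Eq (Vec Nat (succ zero)) (vcons Nat zero (succ (succ (succ zero))) (vnil Nat)) (vcons Nat zero (succ (succ (succ zero))) (vnil Nat))


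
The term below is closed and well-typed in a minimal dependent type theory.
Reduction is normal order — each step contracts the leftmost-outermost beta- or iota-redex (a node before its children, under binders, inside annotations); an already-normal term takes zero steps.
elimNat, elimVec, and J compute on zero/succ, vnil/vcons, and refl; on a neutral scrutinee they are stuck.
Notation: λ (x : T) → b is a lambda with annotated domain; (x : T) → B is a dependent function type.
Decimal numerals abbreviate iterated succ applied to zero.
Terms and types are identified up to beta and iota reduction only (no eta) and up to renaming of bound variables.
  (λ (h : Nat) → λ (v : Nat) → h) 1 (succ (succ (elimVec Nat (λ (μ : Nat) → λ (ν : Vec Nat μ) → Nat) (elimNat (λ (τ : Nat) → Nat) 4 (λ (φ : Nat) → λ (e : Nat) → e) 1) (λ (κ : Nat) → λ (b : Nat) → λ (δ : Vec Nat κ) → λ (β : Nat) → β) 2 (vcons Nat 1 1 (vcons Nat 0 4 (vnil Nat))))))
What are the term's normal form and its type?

resulting normal form:
  1
inferred type:
  Nat
observation: reduction starts at a beta-redex, and 2 normal-order steps reach the normal form.


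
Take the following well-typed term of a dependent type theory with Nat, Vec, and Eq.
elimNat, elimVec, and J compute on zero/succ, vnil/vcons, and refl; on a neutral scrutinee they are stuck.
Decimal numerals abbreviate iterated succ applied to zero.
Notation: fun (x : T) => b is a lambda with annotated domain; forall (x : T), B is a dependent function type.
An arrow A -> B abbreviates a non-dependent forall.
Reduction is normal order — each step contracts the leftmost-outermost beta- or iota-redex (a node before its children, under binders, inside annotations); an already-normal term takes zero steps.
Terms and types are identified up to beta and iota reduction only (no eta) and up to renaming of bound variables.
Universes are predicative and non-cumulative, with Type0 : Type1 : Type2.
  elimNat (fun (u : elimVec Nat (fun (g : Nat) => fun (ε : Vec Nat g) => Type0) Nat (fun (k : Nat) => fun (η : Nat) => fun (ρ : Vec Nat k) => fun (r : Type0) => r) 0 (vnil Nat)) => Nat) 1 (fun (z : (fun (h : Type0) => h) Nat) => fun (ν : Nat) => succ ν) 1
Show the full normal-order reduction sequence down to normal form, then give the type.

normal-order reduction:
  elimNat (fun (u : elimVec Nat (fun (g : Nat) => fun (ε : Vec Nat g) => Type0) Nat (fun (k : Nat) => fun (η : Nat) => fun (ρ : Vec Nat k) => fun (r : Type0) => r) 0 (vnil Nat)) => Nat) 1 (fun (z : (fun (h : Type0) => h) Nat) => fun (ν : Nat) => succ ν) 1
  ~> (fun (u : (fun (g : Type0) => g) Nat) => fun (ε : Nat) => succ ε) 0 (elimNat (fun (k : elimVec Nat (fun (η : Nat) => fun (ρ : Vec Nat η) => Type0) Nat (fun (r : Nat) => fun (z : Nat) => fun (h : Vec Nat r) => fun (ν : Type0) => ν) 0 (vnil Nat)) => Nat) 1 (fun (ψ : (fun (ω : Type0) => ω) Nat) => fun (l : Nat) => succ l) 0)
  ~> (fun (u : Nat) => succ u) (elimNat (fun (g : elimVec Nat (fun (ε : Nat) => fun (k : Vec Nat ε) => Type0) Nat (fun (η : Nat) => fun (ρ : Nat) => fun (r : Vec Nat η) => fun (z : Type0) => z) 0 (vnil Nat)) => Nat) 1 (fun (h : (fun (ν : Type0) => ν) Nat) => fun (ψ : Nat) => succ ψ) 0)
  ~> succ (elimNat (fun (u : elimVec Nat (fun (g : Nat) => fun (ε : Vec Nat g) => Type0) Nat (fun (k : Nat) => fun (η : Nat) => fun (ρ : Vec Nat k) => fun (r : Type0) => r) 0 (vnil Nat)) => Nat) 1 (fun (z : (fun (h : Type0) => h) Nat) => fun (ν : Nat) => succ ν) 0)
  ~> 2
type:
  Nat


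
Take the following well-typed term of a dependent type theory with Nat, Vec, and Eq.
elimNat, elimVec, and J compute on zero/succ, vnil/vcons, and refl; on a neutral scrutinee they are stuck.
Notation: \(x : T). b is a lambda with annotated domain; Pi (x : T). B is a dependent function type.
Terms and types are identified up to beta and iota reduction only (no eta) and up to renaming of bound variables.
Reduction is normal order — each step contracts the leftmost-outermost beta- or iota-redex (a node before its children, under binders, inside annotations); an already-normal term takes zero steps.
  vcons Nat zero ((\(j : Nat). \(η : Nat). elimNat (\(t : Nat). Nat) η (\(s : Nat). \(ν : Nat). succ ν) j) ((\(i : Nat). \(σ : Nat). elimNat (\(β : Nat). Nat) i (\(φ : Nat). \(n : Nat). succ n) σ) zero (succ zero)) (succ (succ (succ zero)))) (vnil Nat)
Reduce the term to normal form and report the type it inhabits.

reduced normal form:
  vcons Nat zero (succ (succ (succ (succ zero)))) (vnil Nat)
type:
  Vec Nat (succ zero)
observation: 12 normal-order steps normalize the term, beginning with a beta-redex.


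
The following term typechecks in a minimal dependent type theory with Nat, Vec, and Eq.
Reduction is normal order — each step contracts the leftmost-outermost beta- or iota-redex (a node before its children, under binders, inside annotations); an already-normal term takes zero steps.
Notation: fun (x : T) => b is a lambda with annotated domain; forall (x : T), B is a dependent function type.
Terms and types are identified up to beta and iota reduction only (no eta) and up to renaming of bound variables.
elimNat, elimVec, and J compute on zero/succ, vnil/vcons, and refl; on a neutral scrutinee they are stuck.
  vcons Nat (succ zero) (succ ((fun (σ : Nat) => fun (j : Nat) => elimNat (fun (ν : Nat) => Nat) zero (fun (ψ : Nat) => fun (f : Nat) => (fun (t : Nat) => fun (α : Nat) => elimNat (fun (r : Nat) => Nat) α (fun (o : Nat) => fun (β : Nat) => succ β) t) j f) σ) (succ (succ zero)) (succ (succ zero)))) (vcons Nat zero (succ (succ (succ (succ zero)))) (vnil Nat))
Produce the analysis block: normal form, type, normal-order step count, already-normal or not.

reduced normal form:
  vcons Nat (succ zero) (succ (succ (succ (succ (succ zero))))) (vcons Nat zero (succ (succ (succ (succ zero)))) (vnil Nat))
inferred type:
  Vec Nat (succ (succ zero))
reduction steps (normal order): 27
already normal: no
first redex: a beta-redex


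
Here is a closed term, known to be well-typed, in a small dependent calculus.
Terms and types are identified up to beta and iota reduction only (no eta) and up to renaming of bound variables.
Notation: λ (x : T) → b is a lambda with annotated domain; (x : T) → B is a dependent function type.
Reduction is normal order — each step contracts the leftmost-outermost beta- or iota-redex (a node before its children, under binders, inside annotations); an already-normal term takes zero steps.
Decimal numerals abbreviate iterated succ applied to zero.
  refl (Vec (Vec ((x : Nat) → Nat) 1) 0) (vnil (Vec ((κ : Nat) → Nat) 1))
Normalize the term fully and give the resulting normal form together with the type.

normal form:
  refl (Vec (Vec ((x : Nat) → Nat) 1) 0) (vnil (Vec ((κ : Nat) → Nat) 1))
inferred type:
  Eq (Vec (Vec ((x : Nat) → Nat) 1) 0) (vnil (Vec ((κ : Nat) → Nat) 1)) (vnil (Vec ((φ : Nat) → Nat) 1))
observation: the term is already in normal form.


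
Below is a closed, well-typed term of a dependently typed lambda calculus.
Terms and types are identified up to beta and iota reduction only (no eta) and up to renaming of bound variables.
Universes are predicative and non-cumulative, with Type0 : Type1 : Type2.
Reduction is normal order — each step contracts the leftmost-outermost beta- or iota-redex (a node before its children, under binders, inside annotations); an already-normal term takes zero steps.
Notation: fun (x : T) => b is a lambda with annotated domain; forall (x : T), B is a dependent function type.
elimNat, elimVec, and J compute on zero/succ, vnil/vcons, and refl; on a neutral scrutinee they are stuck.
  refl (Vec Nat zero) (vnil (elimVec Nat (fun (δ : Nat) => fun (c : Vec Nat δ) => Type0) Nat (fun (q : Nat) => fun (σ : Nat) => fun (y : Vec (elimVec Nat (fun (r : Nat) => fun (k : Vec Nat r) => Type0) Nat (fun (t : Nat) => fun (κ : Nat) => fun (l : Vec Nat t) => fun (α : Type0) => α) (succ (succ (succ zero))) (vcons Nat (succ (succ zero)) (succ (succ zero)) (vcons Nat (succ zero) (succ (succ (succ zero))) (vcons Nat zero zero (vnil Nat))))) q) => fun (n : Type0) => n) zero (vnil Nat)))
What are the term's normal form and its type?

resulting normal form:
  refl (Vec Nat zero) (vnil Nat)
type:
  Eq (Vec Nat zero) (vnil Nat) (vnil Nat)


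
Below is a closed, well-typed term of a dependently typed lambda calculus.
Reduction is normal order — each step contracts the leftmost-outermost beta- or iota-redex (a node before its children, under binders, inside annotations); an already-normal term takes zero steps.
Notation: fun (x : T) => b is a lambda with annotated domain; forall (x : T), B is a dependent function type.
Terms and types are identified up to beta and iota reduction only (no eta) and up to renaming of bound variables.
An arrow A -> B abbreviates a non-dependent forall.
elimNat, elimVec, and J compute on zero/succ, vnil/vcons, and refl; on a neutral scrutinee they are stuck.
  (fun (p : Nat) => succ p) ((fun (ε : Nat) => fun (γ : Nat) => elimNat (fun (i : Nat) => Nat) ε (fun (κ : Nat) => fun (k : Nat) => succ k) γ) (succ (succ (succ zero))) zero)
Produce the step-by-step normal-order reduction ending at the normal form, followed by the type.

reduction (normal order):
  (fun (p : Nat) => succ p) ((fun (ε : Nat) => fun (γ : Nat) => elimNat (fun (i : Nat) => Nat) ε (fun (κ : Nat) => fun (k : Nat) => succ k) γ) (succ (succ (succ zero))) zero)
  ~> succ ((fun (p : Nat) => fun (ε : Nat) => elimNat (fun (γ : Nat) => Nat) p (fun (i : Nat) => fun (κ : Nat) => succ κ) ε) (succ (succ (succ zero))) zero)
  ~> succ ((fun (p : Nat) => elimNat (fun (ε : Nat) => Nat) (succ (succ (succ zero))) (fun (γ : Nat) => fun (i : Nat) => succ i) p) zero)
  ~> succ (elimNat (fun (p : Nat) => Nat) (succ (succ (succ zero))) (fun (ε : Nat) => fun (γ : Nat) => succ γ) zero)
  ~> succ (succ (succ (succ zero)))
inferred type:
  Nat


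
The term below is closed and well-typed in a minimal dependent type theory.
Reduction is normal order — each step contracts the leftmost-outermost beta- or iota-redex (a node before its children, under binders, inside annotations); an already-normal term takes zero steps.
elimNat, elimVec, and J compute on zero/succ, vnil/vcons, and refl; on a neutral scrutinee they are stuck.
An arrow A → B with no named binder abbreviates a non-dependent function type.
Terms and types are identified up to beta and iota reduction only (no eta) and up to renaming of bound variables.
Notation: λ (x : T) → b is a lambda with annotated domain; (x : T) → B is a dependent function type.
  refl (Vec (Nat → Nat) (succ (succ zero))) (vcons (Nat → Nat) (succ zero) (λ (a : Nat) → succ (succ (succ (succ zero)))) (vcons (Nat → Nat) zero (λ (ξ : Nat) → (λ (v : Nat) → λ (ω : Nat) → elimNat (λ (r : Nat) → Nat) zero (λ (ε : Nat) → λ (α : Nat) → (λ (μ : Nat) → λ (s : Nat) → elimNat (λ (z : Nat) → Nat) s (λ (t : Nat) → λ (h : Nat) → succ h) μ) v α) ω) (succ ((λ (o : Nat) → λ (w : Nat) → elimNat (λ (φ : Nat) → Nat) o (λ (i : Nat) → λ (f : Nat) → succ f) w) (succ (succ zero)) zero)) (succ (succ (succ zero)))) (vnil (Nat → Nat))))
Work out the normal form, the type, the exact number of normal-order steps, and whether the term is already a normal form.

resulting normal form:
  refl (Vec (Nat → Nat) (succ (succ zero))) (vcons (Nat → Nat) (succ zero) (λ (a : Nat) → succ (succ (succ (succ zero)))) (vcons (Nat → Nat) zero (λ (ξ : Nat) → succ (succ (succ (succ (succ (succ (succ (succ (succ zero))))))))) (vnil (Nat → Nat))))
type:
  Eq (Vec (Nat → Nat) (succ (succ zero))) (vcons (Nat → Nat) (succ zero) (λ (a : Nat) → succ (succ (succ (succ zero)))) (vcons (Nat → Nat) zero (λ (ξ : Nat) → succ (succ (succ (succ (succ (succ (succ (succ (succ zero))))))))) (vnil (Nat → Nat)))) (vcons (Nat → Nat) (succ zero) (λ (v : Nat) → succ (succ (succ (succ zero)))) (vcons (Nat → Nat) zero (λ (ω : Nat) → succ (succ (succ (succ (succ (succ (succ (succ (succ zero))))))))) (vnil (Nat → Nat))))
reduction steps (normal order): 57
term was already normal: no
first redex: a beta-redex


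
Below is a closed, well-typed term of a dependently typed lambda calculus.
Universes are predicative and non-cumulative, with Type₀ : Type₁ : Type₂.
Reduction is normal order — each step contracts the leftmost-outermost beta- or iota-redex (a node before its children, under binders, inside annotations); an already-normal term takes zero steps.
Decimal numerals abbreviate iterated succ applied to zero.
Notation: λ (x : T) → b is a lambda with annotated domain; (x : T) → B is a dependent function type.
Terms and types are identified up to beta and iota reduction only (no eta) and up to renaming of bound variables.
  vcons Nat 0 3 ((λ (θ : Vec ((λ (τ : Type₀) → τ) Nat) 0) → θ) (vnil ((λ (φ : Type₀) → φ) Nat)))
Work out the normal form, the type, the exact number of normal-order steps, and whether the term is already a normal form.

resulting normal form:
  vcons Nat 0 3 (vnil Nat)
type:
  Vec Nat 1
normal-order step count: 2
already normal: no
first redex: a beta-redex
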